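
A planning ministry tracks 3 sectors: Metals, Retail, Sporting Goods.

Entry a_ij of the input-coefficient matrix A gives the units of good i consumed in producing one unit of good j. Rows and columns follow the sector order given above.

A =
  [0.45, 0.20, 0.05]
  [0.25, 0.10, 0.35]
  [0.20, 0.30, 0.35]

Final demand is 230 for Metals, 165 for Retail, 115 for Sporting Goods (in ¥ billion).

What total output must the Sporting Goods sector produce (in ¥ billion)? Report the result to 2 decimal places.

x_3 = 701.59

I − A =
  [   0.55    -0.20    -0.05]
  [  -0.25     0.90    -0.35]
  [  -0.20    -0.30     0.65]
Cofactors of I−A, C_ij = (−1)^(i+j)·(minor ij) (rows/columns in the sector order above):
  C_11 = (0.90)(0.65) − (-0.35)(-0.30) = 0.4800
  C_12 = −[(-0.25)(0.65) − (-0.35)(-0.20)] = 0.2325
  C_13 = (-0.25)(-0.30) − (0.90)(-0.20) = 0.2550
  C_21 = −[(-0.20)(0.65) − (-0.05)(-0.30)] = 0.1450
  C_22 = (0.55)(0.65) − (-0.05)(-0.20) = 0.3475
  C_23 = −[(0.55)(-0.30) − (-0.20)(-0.20)] = 0.2050
  C_31 = (-0.20)(-0.35) − (-0.05)(0.90) = 0.1150
  C_32 = −[(0.55)(-0.35) − (-0.05)(-0.25)] = 0.2050
  C_33 = (0.55)(0.90) − (-0.20)(-0.25) = 0.4450
det(I−A) = Σ_j (I−A)_1j·C_1j = (0.55)(0.4800) + (-0.20)(0.2325) + (-0.05)(0.2550) = 0.20475
adj(I−A) = Cᵀ =
  [ 0.4800   0.1450   0.1150]
  [ 0.2325   0.3475   0.2050]
  [ 0.2550   0.2050   0.4450]
(I − A)⁻¹ = adj(I−A) / det(I−A) ≈
  [   2.3443     0.7082     0.5617]
  [   1.1355     1.6972     1.0012]
  [   1.2454     1.0012     2.1734]
x = (I − A)⁻¹ d = adj(I−A)·d / det(I−A), with det(I−A) = 0.20475:
  x_1 = (0.4800·230 + 0.1450·165 + 0.1150·115) / 0.20475 = 147.55 / 0.20475 ≈ 720.63
  x_2 = (0.2325·230 + 0.3475·165 + 0.2050·115) / 0.20475 = 134.3875 / 0.20475 ≈ 656.35
  x_3 = (0.2550·230 + 0.2050·165 + 0.4450·115) / 0.20475 = 143.65 / 0.20475 ≈ 701.59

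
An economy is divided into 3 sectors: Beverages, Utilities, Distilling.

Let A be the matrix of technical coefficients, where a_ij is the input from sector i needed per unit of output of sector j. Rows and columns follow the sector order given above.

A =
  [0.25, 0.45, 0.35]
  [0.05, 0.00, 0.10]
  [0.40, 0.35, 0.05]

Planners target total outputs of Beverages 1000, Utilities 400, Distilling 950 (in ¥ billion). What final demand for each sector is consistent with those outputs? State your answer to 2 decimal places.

I − A =
  [   0.75    -0.45    -0.35]
  [  -0.05     1.00    -0.10]
  [  -0.40    -0.35     0.95]
d = (I − A) x:
  d_1 = (+0.75)·1000 + (-0.45)·400 + (-0.35)·950 = 237.50
  d_2 = (-0.05)·1000 + (+1.00)·400 + (-0.10)·950 = 255.00
  d_3 = (-0.40)·1000 + (-0.35)·400 + (+0.95)·950 = 362.50

d_1 = 237.50, d_2 = 255.00, d_3 = 362.50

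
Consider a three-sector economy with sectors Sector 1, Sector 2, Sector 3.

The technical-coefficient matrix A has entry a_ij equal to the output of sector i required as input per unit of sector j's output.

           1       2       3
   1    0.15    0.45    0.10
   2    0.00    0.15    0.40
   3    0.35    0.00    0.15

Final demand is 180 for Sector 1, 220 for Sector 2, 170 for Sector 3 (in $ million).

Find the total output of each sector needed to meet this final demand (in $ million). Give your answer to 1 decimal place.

I − A =
  [   0.85    -0.45    -0.10]
  [   0.00     0.85    -0.40]
  [  -0.35     0.00     0.85]
Cofactors of I−A, C_ij = (−1)^(i+j)·(minor ij) (rows/columns in the sector order above):
  C_11 = (0.85)(0.85) − (-0.40)(0.00) = 0.7225
  C_12 = −[(0.00)(0.85) − (-0.40)(-0.35)] = 0.1400
  C_13 = (0.00)(0.00) − (0.85)(-0.35) = 0.2975
  C_21 = −[(-0.45)(0.85) − (-0.10)(0.00)] = 0.3825
  C_22 = (0.85)(0.85) − (-0.10)(-0.35) = 0.6875
  C_23 = −[(0.85)(0.00) − (-0.45)(-0.35)] = 0.1575
  C_31 = (-0.45)(-0.40) − (-0.10)(0.85) = 0.2650
  C_32 = −[(0.85)(-0.40) − (-0.10)(0.00)] = 0.3400
  C_33 = (0.85)(0.85) − (-0.45)(0.00) = 0.7225
det(I−A) = Σ_j (I−A)_1j·C_1j = (0.85)(0.7225) + (-0.45)(0.1400) + (-0.10)(0.2975) = 0.521375
adj(I−A) = Cᵀ =
  [ 0.7225   0.3825   0.2650]
  [ 0.1400   0.6875   0.3400]
  [ 0.2975   0.1575   0.7225]
(I − A)⁻¹ = adj(I−A) / det(I−A) ≈
  [   1.3858     0.7336     0.5083]
  [   0.2685     1.3186     0.6521]
  [   0.5706     0.3021     1.3858]
x = (I − A)⁻¹ d = adj(I−A)·d / det(I−A), with det(I−A) = 0.521375:
  x_1 = (0.7225·180 + 0.3825·220 + 0.2650·170) / 0.521375 = 259.25 / 0.521375 ≈ 497.2
  x_2 = (0.1400·180 + 0.6875·220 + 0.3400·170) / 0.521375 = 234.25 / 0.521375 ≈ 449.3
  x_3 = (0.2975·180 + 0.1575·220 + 0.7225·170) / 0.521375 = 211.025 / 0.521375 ≈ 404.7

x_1 = 497.2, x_2 = 449.3, x_3 = 404.7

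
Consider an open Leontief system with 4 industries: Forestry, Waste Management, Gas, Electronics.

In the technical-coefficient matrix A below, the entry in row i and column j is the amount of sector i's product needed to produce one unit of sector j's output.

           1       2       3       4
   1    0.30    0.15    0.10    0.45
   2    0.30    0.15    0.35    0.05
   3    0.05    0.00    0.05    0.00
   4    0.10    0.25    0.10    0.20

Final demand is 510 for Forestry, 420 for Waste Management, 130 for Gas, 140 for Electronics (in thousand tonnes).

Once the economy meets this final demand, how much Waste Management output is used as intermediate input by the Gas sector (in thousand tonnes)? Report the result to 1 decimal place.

I − A =
  [   0.70    -0.15    -0.10    -0.45]
  [  -0.30     0.85    -0.35    -0.05]
  [  -0.05     0.00     0.95     0.00]
  [  -0.10    -0.25    -0.10     0.80]
Compute the cofactors C_ij = (−1)^(i+j)·(3×3 minor ij) of I−A; the adjugate is their transpose:
adj(I−A) = Cᵀ =
  [ 0.634125   0.220875   0.187125   0.370500]
  [ 0.247000   0.483000   0.221750   0.169125]
  [ 0.033375   0.011625   0.358500   0.019500]
  [ 0.160625   0.180000   0.137500   0.515625]
det(I−A) = Σ_j (I−A)_1j·C_1j = (0.70)(0.634125) + (-0.15)(0.247000) + (-0.10)(0.033375) + (-0.45)(0.160625) = 0.33121875
(I − A)⁻¹ = adj(I−A) / det(I−A) ≈
  [   1.9145     0.6669     0.5650     1.1186]
  [   0.7457     1.4583     0.6695     0.5106]
  [   0.1008     0.0351     1.0824     0.0589]
  [   0.4850     0.5434     0.4151     1.5568]
First solve x = (I − A)⁻¹ d = adj(I−A)·d / det(I−A); in particular x_3 = (0.033375·510 + 0.011625·420 + 0.358500·130 + 0.019500·140) / 0.33121875 = 71.23875 / 0.33121875 ≈ 215.081.
Intermediate flow from 2 to 3: z_23 = a_23 · x_3 = 0.35 × 71.23875 / 0.33121875 = 24.9335625 / 0.33121875 ≈ 75.3.

z_23 = 75.3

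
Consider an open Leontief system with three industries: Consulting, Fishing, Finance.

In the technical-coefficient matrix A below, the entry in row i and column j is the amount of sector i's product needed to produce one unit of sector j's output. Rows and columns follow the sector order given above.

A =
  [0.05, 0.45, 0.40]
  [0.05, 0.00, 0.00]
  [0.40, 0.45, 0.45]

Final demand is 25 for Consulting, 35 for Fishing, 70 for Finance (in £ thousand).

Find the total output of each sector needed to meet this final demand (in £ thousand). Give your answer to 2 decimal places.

x_1 = 166.25, x_2 = 43.31, x_3 = 283.62

I − A =
  [   0.95    -0.45    -0.40]
  [  -0.05     1.00     0.00]
  [  -0.40    -0.45     0.55]
Cofactors of I−A, C_ij = (−1)^(i+j)·(minor ij) (rows/columns in the sector order above):
  C_11 = (1.00)(0.55) − (0.00)(-0.45) = 0.5500
  C_12 = −[(-0.05)(0.55) − (0.00)(-0.40)] = 0.0275
  C_13 = (-0.05)(-0.45) − (1.00)(-0.40) = 0.4225
  C_21 = −[(-0.45)(0.55) − (-0.40)(-0.45)] = 0.4275
  C_22 = (0.95)(0.55) − (-0.40)(-0.40) = 0.3625
  C_23 = −[(0.95)(-0.45) − (-0.45)(-0.40)] = 0.6075
  C_31 = (-0.45)(0.00) − (-0.40)(1.00) = 0.4000
  C_32 = −[(0.95)(0.00) − (-0.40)(-0.05)] = 0.0200
  C_33 = (0.95)(1.00) − (-0.45)(-0.05) = 0.9275
det(I−A) = Σ_j (I−A)_1j·C_1j = (0.95)(0.5500) + (-0.45)(0.0275) + (-0.40)(0.4225) = 0.341125
adj(I−A) = Cᵀ =
  [ 0.5500   0.4275   0.4000]
  [ 0.0275   0.3625   0.0200]
  [ 0.4225   0.6075   0.9275]
(I − A)⁻¹ = adj(I−A) / det(I−A) ≈
  [   1.6123     1.2532     1.1726]
  [   0.0806     1.0627     0.0586]
  [   1.2385     1.7809     2.7189]
x = (I − A)⁻¹ d = adj(I−A)·d / det(I−A), with det(I−A) = 0.341125:
  x_1 = (0.5500·25 + 0.4275·35 + 0.4000·70) / 0.341125 = 56.7125 / 0.341125 ≈ 166.25
  x_2 = (0.0275·25 + 0.3625·35 + 0.0200·70) / 0.341125 = 14.775 / 0.341125 ≈ 43.31
  x_3 = (0.4225·25 + 0.6075·35 + 0.9275·70) / 0.341125 = 96.75 / 0.341125 ≈ 283.62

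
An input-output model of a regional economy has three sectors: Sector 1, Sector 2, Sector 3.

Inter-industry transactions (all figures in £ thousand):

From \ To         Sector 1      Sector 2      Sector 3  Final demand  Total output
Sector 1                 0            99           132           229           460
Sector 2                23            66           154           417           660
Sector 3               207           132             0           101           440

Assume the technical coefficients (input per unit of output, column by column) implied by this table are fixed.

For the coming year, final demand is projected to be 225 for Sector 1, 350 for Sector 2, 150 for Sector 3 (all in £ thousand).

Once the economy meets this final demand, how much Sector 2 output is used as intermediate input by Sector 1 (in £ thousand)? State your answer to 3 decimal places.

Technical coefficients a_ij = z_ij / X_j:
  a_11 = 0/460 = 0.00, a_21 = 23/460 = 0.05, a_31 = 207/460 = 0.45
  a_12 = 99/660 = 0.15, a_22 = 66/660 = 0.10, a_32 = 132/660 = 0.20
  a_13 = 132/440 = 0.30, a_23 = 154/440 = 0.35, a_33 = 0/440 = 0.00
I − A =
  [   1.00    -0.15    -0.30]
  [  -0.05     0.90    -0.35]
  [  -0.45    -0.20     1.00]
Cofactors of I−A, C_ij = (−1)^(i+j)·(minor ij) (rows/columns in the sector order above):
  C_11 = (0.90)(1.00) − (-0.35)(-0.20) = 0.8300
  C_12 = −[(-0.05)(1.00) − (-0.35)(-0.45)] = 0.2075
  C_13 = (-0.05)(-0.20) − (0.90)(-0.45) = 0.4150
  C_21 = −[(-0.15)(1.00) − (-0.30)(-0.20)] = 0.2100
  C_22 = (1.00)(1.00) − (-0.30)(-0.45) = 0.8650
  C_23 = −[(1.00)(-0.20) − (-0.15)(-0.45)] = 0.2675
  C_31 = (-0.15)(-0.35) − (-0.30)(0.90) = 0.3225
  C_32 = −[(1.00)(-0.35) − (-0.30)(-0.05)] = 0.3650
  C_33 = (1.00)(0.90) − (-0.15)(-0.05) = 0.8925
det(I−A) = Σ_j (I−A)_1j·C_1j = (1.00)(0.8300) + (-0.15)(0.2075) + (-0.30)(0.4150) = 0.674375
adj(I−A) = Cᵀ =
  [ 0.8300   0.2100   0.3225]
  [ 0.2075   0.8650   0.3650]
  [ 0.4150   0.2675   0.8925]
(I − A)⁻¹ = adj(I−A) / det(I−A) ≈
  [   1.2308     0.3114     0.4782]
  [   0.3077     1.2827     0.5412]
  [   0.6154     0.3967     1.3234]
First solve x = (I − A)⁻¹ d = adj(I−A)·d / det(I−A); in particular x_1 = (0.8300·225 + 0.2100·350 + 0.3225·150) / 0.674375 = 308.625 / 0.674375 ≈ 457.64597.
Intermediate flow from 2 to 1: z_21 = a_21 · x_1 = 0.05 × 308.625 / 0.674375 = 15.43125 / 0.674375 ≈ 22.882.

z_21 = 22.882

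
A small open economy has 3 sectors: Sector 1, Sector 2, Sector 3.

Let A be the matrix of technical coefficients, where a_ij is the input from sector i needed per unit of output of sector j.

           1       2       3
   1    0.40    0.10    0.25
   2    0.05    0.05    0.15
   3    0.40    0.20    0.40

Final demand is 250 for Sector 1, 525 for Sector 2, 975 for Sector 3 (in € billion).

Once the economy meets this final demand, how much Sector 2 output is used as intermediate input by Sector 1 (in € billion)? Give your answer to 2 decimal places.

I − A =
  [   0.60    -0.10    -0.25]
  [  -0.05     0.95    -0.15]
  [  -0.40    -0.20     0.60]
Cofactors of I−A, C_ij = (−1)^(i+j)·(minor ij) (rows/columns in the sector order above):
  C_11 = (0.95)(0.60) − (-0.15)(-0.20) = 0.5400
  C_12 = −[(-0.05)(0.60) − (-0.15)(-0.40)] = 0.0900
  C_13 = (-0.05)(-0.20) − (0.95)(-0.40) = 0.3900
  C_21 = −[(-0.10)(0.60) − (-0.25)(-0.20)] = 0.1100
  C_22 = (0.60)(0.60) − (-0.25)(-0.40) = 0.2600
  C_23 = −[(0.60)(-0.20) − (-0.10)(-0.40)] = 0.1600
  C_31 = (-0.10)(-0.15) − (-0.25)(0.95) = 0.2525
  C_32 = −[(0.60)(-0.15) − (-0.25)(-0.05)] = 0.1025
  C_33 = (0.60)(0.95) − (-0.10)(-0.05) = 0.5650
det(I−A) = Σ_j (I−A)_1j·C_1j = (0.60)(0.5400) + (-0.10)(0.0900) + (-0.25)(0.3900) = 0.2175
adj(I−A) = Cᵀ =
  [ 0.5400   0.1100   0.2525]
  [ 0.0900   0.2600   0.1025]
  [ 0.3900   0.1600   0.5650]
(I − A)⁻¹ = adj(I−A) / det(I−A) ≈
  [   2.4828     0.5057     1.1609]
  [   0.4138     1.1954     0.4713]
  [   1.7931     0.7356     2.5977]
First solve x = (I − A)⁻¹ d = adj(I−A)·d / det(I−A); in particular x_1 = (0.5400·250 + 0.1100·525 + 0.2525·975) / 0.2175 = 438.9375 / 0.2175 ≈ 2018.1034.
Intermediate flow from 2 to 1: z_21 = a_21 · x_1 = 0.05 × 438.9375 / 0.2175 = 21.946875 / 0.2175 ≈ 100.91.

z_21 = 100.91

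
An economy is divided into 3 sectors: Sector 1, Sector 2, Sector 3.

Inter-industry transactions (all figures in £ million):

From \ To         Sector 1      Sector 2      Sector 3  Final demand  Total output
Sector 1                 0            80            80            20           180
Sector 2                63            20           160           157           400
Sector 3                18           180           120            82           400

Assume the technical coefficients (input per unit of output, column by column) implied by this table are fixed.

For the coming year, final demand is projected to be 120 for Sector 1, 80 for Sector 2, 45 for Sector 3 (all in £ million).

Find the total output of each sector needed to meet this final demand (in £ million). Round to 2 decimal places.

x_1 = 235.10, x_2 = 290.73, x_3 = 284.77

Technical coefficients a_ij = z_ij / X_j:
  a_11 = 0/180 = 0.00, a_21 = 63/180 = 0.35, a_31 = 18/180 = 0.10
  a_12 = 80/400 = 0.20, a_22 = 20/400 = 0.05, a_32 = 180/400 = 0.45
  a_13 = 80/400 = 0.20, a_23 = 160/400 = 0.40, a_33 = 120/400 = 0.30
I − A =
  [   1.00    -0.20    -0.20]
  [  -0.35     0.95    -0.40]
  [  -0.10    -0.45     0.70]
Cofactors of I−A, C_ij = (−1)^(i+j)·(minor ij) (rows/columns in the sector order above):
  C_11 = (0.95)(0.70) − (-0.40)(-0.45) = 0.4850
  C_12 = −[(-0.35)(0.70) − (-0.40)(-0.10)] = 0.2850
  C_13 = (-0.35)(-0.45) − (0.95)(-0.10) = 0.2525
  C_21 = −[(-0.20)(0.70) − (-0.20)(-0.45)] = 0.2300
  C_22 = (1.00)(0.70) − (-0.20)(-0.10) = 0.6800
  C_23 = −[(1.00)(-0.45) − (-0.20)(-0.10)] = 0.4700
  C_31 = (-0.20)(-0.40) − (-0.20)(0.95) = 0.2700
  C_32 = −[(1.00)(-0.40) − (-0.20)(-0.35)] = 0.4700
  C_33 = (1.00)(0.95) − (-0.20)(-0.35) = 0.8800
det(I−A) = Σ_j (I−A)_1j·C_1j = (1.00)(0.4850) + (-0.20)(0.2850) + (-0.20)(0.2525) = 0.3775
adj(I−A) = Cᵀ =
  [ 0.4850   0.2300   0.2700]
  [ 0.2850   0.6800   0.4700]
  [ 0.2525   0.4700   0.8800]
(I − A)⁻¹ = adj(I−A) / det(I−A) ≈
  [   1.2848     0.6093     0.7152]
  [   0.7550     1.8013     1.2450]
  [   0.6689     1.2450     2.3311]
x = (I − A)⁻¹ d = adj(I−A)·d / det(I−A), with det(I−A) = 0.3775:
  x_1 = (0.4850·120 + 0.2300·80 + 0.2700·45) / 0.3775 = 88.75 / 0.3775 ≈ 235.10
  x_2 = (0.2850·120 + 0.6800·80 + 0.4700·45) / 0.3775 = 109.75 / 0.3775 ≈ 290.73
  x_3 = (0.2525·120 + 0.4700·80 + 0.8800·45) / 0.3775 = 107.50 / 0.3775 ≈ 284.77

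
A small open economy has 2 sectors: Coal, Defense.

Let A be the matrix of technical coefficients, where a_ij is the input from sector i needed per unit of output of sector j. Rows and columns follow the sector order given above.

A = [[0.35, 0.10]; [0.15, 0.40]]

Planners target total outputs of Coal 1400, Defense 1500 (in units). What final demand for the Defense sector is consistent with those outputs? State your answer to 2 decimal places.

d_D = 690.00

I − A =
  [   0.65    -0.10]
  [  -0.15     0.60]
d = (I − A) x:
  d_C = (+0.65)·1400 + (-0.10)·1500 = 760.00
  d_D = (-0.15)·1400 + (+0.60)·1500 = 690.00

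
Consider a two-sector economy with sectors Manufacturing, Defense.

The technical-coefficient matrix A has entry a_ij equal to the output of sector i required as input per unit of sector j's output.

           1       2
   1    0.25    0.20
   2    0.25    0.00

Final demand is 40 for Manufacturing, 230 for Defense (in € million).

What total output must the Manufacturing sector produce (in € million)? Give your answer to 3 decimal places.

x_1 = 122.857

I − A =
  [   0.75    -0.20]
  [  -0.25     1.00]
det(I−A) = (0.75)(1.00) − (-0.20)(-0.25) = 0.7000
adj(I−A) = [[1.00, 0.20], [0.25, 0.75]]
(I − A)⁻¹ = adj(I−A) / det(I−A) ≈
  [   1.4286     0.2857]
  [   0.3571     1.0714]
x = (I − A)⁻¹ d = adj(I−A)·d / det(I−A), with det(I−A) = 0.7000:
  x_1 = (1.00·40 + 0.20·230) / 0.7000 = 86.00 / 0.7000 ≈ 122.857
  x_2 = (0.25·40 + 0.75·230) / 0.7000 = 182.50 / 0.7000 ≈ 260.714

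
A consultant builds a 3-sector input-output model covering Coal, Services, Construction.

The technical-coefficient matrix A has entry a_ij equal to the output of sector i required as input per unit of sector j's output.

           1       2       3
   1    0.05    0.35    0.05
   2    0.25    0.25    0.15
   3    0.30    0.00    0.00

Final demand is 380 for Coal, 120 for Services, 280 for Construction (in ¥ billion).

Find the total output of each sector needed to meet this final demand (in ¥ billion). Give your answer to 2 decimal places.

I − A =
  [   0.95    -0.35    -0.05]
  [  -0.25     0.75    -0.15]
  [  -0.30     0.00     1.00]
Cofactors of I−A, C_ij = (−1)^(i+j)·(minor ij) (rows/columns in the sector order above):
  C_11 = (0.75)(1.00) − (-0.15)(0.00) = 0.7500
  C_12 = −[(-0.25)(1.00) − (-0.15)(-0.30)] = 0.2950
  C_13 = (-0.25)(0.00) − (0.75)(-0.30) = 0.2250
  C_21 = −[(-0.35)(1.00) − (-0.05)(0.00)] = 0.3500
  C_22 = (0.95)(1.00) − (-0.05)(-0.30) = 0.9350
  C_23 = −[(0.95)(0.00) − (-0.35)(-0.30)] = 0.1050
  C_31 = (-0.35)(-0.15) − (-0.05)(0.75) = 0.0900
  C_32 = −[(0.95)(-0.15) − (-0.05)(-0.25)] = 0.1550
  C_33 = (0.95)(0.75) − (-0.35)(-0.25) = 0.6250
det(I−A) = Σ_j (I−A)_1j·C_1j = (0.95)(0.7500) + (-0.35)(0.2950) + (-0.05)(0.2250) = 0.5980
adj(I−A) = Cᵀ =
  [ 0.7500   0.3500   0.0900]
  [ 0.2950   0.9350   0.1550]
  [ 0.2250   0.1050   0.6250]
(I − A)⁻¹ = adj(I−A) / det(I−A) ≈
  [   1.2542     0.5853     0.1505]
  [   0.4933     1.5635     0.2592]
  [   0.3763     0.1756     1.0452]
x = (I − A)⁻¹ d = adj(I−A)·d / det(I−A), with det(I−A) = 0.5980:
  x_1 = (0.7500·380 + 0.3500·120 + 0.0900·280) / 0.5980 = 352.20 / 0.5980 ≈ 588.96
  x_2 = (0.2950·380 + 0.9350·120 + 0.1550·280) / 0.5980 = 267.70 / 0.5980 ≈ 447.66
  x_3 = (0.2250·380 + 0.1050·120 + 0.6250·280) / 0.5980 = 273.10 / 0.5980 ≈ 456.69

x_1 = 588.96, x_2 = 447.66, x_3 = 456.69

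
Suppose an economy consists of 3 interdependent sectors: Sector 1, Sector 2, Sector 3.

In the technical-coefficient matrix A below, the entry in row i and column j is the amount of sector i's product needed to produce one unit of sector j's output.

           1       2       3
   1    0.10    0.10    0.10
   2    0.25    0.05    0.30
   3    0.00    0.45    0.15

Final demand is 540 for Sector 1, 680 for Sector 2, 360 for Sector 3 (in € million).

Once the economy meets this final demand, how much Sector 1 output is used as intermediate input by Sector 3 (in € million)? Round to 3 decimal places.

I − A =
  [   0.90    -0.10    -0.10]
  [  -0.25     0.95    -0.30]
  [   0.00    -0.45     0.85]
Cofactors of I−A, C_ij = (−1)^(i+j)·(minor ij) (rows/columns in the sector order above):
  C_11 = (0.95)(0.85) − (-0.30)(-0.45) = 0.6725
  C_12 = −[(-0.25)(0.85) − (-0.30)(0.00)] = 0.2125
  C_13 = (-0.25)(-0.45) − (0.95)(0.00) = 0.1125
  C_21 = −[(-0.10)(0.85) − (-0.10)(-0.45)] = 0.1300
  C_22 = (0.90)(0.85) − (-0.10)(0.00) = 0.7650
  C_23 = −[(0.90)(-0.45) − (-0.10)(0.00)] = 0.4050
  C_31 = (-0.10)(-0.30) − (-0.10)(0.95) = 0.1250
  C_32 = −[(0.90)(-0.30) − (-0.10)(-0.25)] = 0.2950
  C_33 = (0.90)(0.95) − (-0.10)(-0.25) = 0.8300
det(I−A) = Σ_j (I−A)_1j·C_1j = (0.90)(0.6725) + (-0.10)(0.2125) + (-0.10)(0.1125) = 0.57275
adj(I−A) = Cᵀ =
  [ 0.6725   0.1300   0.1250]
  [ 0.2125   0.7650   0.2950]
  [ 0.1125   0.4050   0.8300]
(I − A)⁻¹ = adj(I−A) / det(I−A) ≈
  [   1.1742     0.2270     0.2182]
  [   0.3710     1.3357     0.5151]
  [   0.1964     0.7071     1.4491]
First solve x = (I − A)⁻¹ d = adj(I−A)·d / det(I−A); in particular x_3 = (0.1125·540 + 0.4050·680 + 0.8300·360) / 0.57275 = 634.95 / 0.57275 ≈ 1108.59887.
Intermediate flow from 1 to 3: z_13 = a_13 · x_3 = 0.10 × 634.95 / 0.57275 = 63.495 / 0.57275 ≈ 110.860.

z_13 = 110.860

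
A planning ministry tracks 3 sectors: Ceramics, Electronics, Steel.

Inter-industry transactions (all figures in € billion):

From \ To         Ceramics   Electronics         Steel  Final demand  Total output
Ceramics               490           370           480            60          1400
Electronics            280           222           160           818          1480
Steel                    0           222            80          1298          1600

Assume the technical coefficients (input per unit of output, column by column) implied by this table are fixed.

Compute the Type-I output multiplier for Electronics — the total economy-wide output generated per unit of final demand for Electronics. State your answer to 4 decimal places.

Technical coefficients a_ij = z_ij / X_j:
  a_CC = 490/1400 = 0.35, a_EC = 280/1400 = 0.20, a_SC = 0/1400 = 0.00
  a_CE = 370/1480 = 0.25, a_EE = 222/1480 = 0.15, a_SE = 222/1480 = 0.15
  a_CS = 480/1600 = 0.30, a_ES = 160/1600 = 0.10, a_SS = 80/1600 = 0.05
I − A =
  [   0.65    -0.25    -0.30]
  [  -0.20     0.85    -0.10]
  [   0.00    -0.15     0.95]
Cofactors of I−A, C_ij = (−1)^(i+j)·(minor ij) (rows/columns in the sector order above):
  C_11 = (0.85)(0.95) − (-0.10)(-0.15) = 0.7925
  C_12 = −[(-0.20)(0.95) − (-0.10)(0.00)] = 0.1900
  C_13 = (-0.20)(-0.15) − (0.85)(0.00) = 0.0300
  C_21 = −[(-0.25)(0.95) − (-0.30)(-0.15)] = 0.2825
  C_22 = (0.65)(0.95) − (-0.30)(0.00) = 0.6175
  C_23 = −[(0.65)(-0.15) − (-0.25)(0.00)] = 0.0975
  C_31 = (-0.25)(-0.10) − (-0.30)(0.85) = 0.2800
  C_32 = −[(0.65)(-0.10) − (-0.30)(-0.20)] = 0.1250
  C_33 = (0.65)(0.85) − (-0.25)(-0.20) = 0.5025
det(I−A) = Σ_j (I−A)_1j·C_1j = (0.65)(0.7925) + (-0.25)(0.1900) + (-0.30)(0.0300) = 0.458625
adj(I−A) = Cᵀ =
  [ 0.7925   0.2825   0.2800]
  [ 0.1900   0.6175   0.1250]
  [ 0.0300   0.0975   0.5025]
(I − A)⁻¹ = adj(I−A) / det(I−A) ≈
  [   1.72799     0.61597     0.61052]
  [   0.41428     1.34642     0.27255]
  [   0.06541     0.21259     1.09567]
The output multiplier for sector j is the column-j sum of the Leontief inverse (I − A)⁻¹ = adj(I−A) / det(I−A).
Column E of adj(I−A): (0.2825, 0.6175, 0.0975); det(I−A) = 0.458625.
m_E = (0.2825 + 0.6175 + 0.0975) / 0.458625 = 0.9975 / 0.458625 ≈ 2.1750.

m_E = 2.1750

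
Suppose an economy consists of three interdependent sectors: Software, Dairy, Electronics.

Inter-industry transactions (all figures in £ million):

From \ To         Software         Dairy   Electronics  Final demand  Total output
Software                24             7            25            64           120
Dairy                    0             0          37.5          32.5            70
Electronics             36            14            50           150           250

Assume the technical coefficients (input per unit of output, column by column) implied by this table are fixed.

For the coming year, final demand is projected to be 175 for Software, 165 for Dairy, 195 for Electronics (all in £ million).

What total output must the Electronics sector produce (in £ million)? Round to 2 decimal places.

Technical coefficients a_ij = z_ij / X_j:
  a_11 = 24/120 = 0.20, a_21 = 0/120 = 0.00, a_31 = 36/120 = 0.30
  a_12 = 7/70 = 0.10, a_22 = 0/70 = 0.00, a_32 = 14/70 = 0.20
  a_13 = 25/250 = 0.10, a_23 = 37.5/250 = 0.15, a_33 = 50/250 = 0.20
I − A =
  [   0.80    -0.10    -0.10]
  [   0.00     1.00    -0.15]
  [  -0.30    -0.20     0.80]
Cofactors of I−A, C_ij = (−1)^(i+j)·(minor ij) (rows/columns in the sector order above):
  C_11 = (1.00)(0.80) − (-0.15)(-0.20) = 0.7700
  C_12 = −[(0.00)(0.80) − (-0.15)(-0.30)] = 0.0450
  C_13 = (0.00)(-0.20) − (1.00)(-0.30) = 0.3000
  C_21 = −[(-0.10)(0.80) − (-0.10)(-0.20)] = 0.1000
  C_22 = (0.80)(0.80) − (-0.10)(-0.30) = 0.6100
  C_23 = −[(0.80)(-0.20) − (-0.10)(-0.30)] = 0.1900
  C_31 = (-0.10)(-0.15) − (-0.10)(1.00) = 0.1150
  C_32 = −[(0.80)(-0.15) − (-0.10)(0.00)] = 0.1200
  C_33 = (0.80)(1.00) − (-0.10)(0.00) = 0.8000
det(I−A) = Σ_j (I−A)_1j·C_1j = (0.80)(0.7700) + (-0.10)(0.0450) + (-0.10)(0.3000) = 0.5815
adj(I−A) = Cᵀ =
  [ 0.7700   0.1000   0.1150]
  [ 0.0450   0.6100   0.1200]
  [ 0.3000   0.1900   0.8000]
(I − A)⁻¹ = adj(I−A) / det(I−A) ≈
  [   1.3242     0.1720     0.1978]
  [   0.0774     1.0490     0.2064]
  [   0.5159     0.3267     1.3758]
x = (I − A)⁻¹ d = adj(I−A)·d / det(I−A), with det(I−A) = 0.5815:
  x_1 = (0.7700·175 + 0.1000·165 + 0.1150·195) / 0.5815 = 173.675 / 0.5815 ≈ 298.67
  x_2 = (0.0450·175 + 0.6100·165 + 0.1200·195) / 0.5815 = 131.925 / 0.5815 ≈ 226.87
  x_3 = (0.3000·175 + 0.1900·165 + 0.8000·195) / 0.5815 = 239.85 / 0.5815 ≈ 412.47

x_3 = 412.47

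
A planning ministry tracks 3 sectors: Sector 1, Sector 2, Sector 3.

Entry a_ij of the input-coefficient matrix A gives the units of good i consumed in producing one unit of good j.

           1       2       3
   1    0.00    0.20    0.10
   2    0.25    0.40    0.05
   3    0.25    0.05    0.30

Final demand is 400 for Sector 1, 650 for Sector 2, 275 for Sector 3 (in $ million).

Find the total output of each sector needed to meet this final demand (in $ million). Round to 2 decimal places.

x_1 = 771.13, x_2 = 1469.07, x_3 = 773.20

I − A =
  [   1.00    -0.20    -0.10]
  [  -0.25     0.60    -0.05]
  [  -0.25    -0.05     0.70]
Cofactors of I−A, C_ij = (−1)^(i+j)·(minor ij) (rows/columns in the sector order above):
  C_11 = (0.60)(0.70) − (-0.05)(-0.05) = 0.4175
  C_12 = −[(-0.25)(0.70) − (-0.05)(-0.25)] = 0.1875
  C_13 = (-0.25)(-0.05) − (0.60)(-0.25) = 0.1625
  C_21 = −[(-0.20)(0.70) − (-0.10)(-0.05)] = 0.1450
  C_22 = (1.00)(0.70) − (-0.10)(-0.25) = 0.6750
  C_23 = −[(1.00)(-0.05) − (-0.20)(-0.25)] = 0.1000
  C_31 = (-0.20)(-0.05) − (-0.10)(0.60) = 0.0700
  C_32 = −[(1.00)(-0.05) − (-0.10)(-0.25)] = 0.0750
  C_33 = (1.00)(0.60) − (-0.20)(-0.25) = 0.5500
det(I−A) = Σ_j (I−A)_1j·C_1j = (1.00)(0.4175) + (-0.20)(0.1875) + (-0.10)(0.1625) = 0.36375
adj(I−A) = Cᵀ =
  [ 0.4175   0.1450   0.0700]
  [ 0.1875   0.6750   0.0750]
  [ 0.1625   0.1000   0.5500]
(I − A)⁻¹ = adj(I−A) / det(I−A) ≈
  [   1.1478     0.3986     0.1924]
  [   0.5155     1.8557     0.2062]
  [   0.4467     0.2749     1.5120]
x = (I − A)⁻¹ d = adj(I−A)·d / det(I−A), with det(I−A) = 0.36375:
  x_1 = (0.4175·400 + 0.1450·650 + 0.0700·275) / 0.36375 = 280.50 / 0.36375 ≈ 771.13
  x_2 = (0.1875·400 + 0.6750·650 + 0.0750·275) / 0.36375 = 534.375 / 0.36375 ≈ 1469.07
  x_3 = (0.1625·400 + 0.1000·650 + 0.5500·275) / 0.36375 = 281.25 / 0.36375 ≈ 773.20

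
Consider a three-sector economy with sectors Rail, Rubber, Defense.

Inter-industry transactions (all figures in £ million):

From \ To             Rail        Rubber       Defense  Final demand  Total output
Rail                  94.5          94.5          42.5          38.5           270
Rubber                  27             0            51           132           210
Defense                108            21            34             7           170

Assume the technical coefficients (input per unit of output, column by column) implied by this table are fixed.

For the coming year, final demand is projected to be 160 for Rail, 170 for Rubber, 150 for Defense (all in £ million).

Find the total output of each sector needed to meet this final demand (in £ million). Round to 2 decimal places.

Technical coefficients a_ij = z_ij / X_j:
  a_11 = 94.5/270 = 0.35, a_21 = 27/270 = 0.10, a_31 = 108/270 = 0.40
  a_12 = 94.5/210 = 0.45, a_22 = 0/210 = 0.00, a_32 = 21/210 = 0.10
  a_13 = 42.5/170 = 0.25, a_23 = 51/170 = 0.30, a_33 = 34/170 = 0.20
I − A =
  [   0.65    -0.45    -0.25]
  [  -0.10     1.00    -0.30]
  [  -0.40    -0.10     0.80]
Cofactors of I−A, C_ij = (−1)^(i+j)·(minor ij) (rows/columns in the sector order above):
  C_11 = (1.00)(0.80) − (-0.30)(-0.10) = 0.7700
  C_12 = −[(-0.10)(0.80) − (-0.30)(-0.40)] = 0.2000
  C_13 = (-0.10)(-0.10) − (1.00)(-0.40) = 0.4100
  C_21 = −[(-0.45)(0.80) − (-0.25)(-0.10)] = 0.3850
  C_22 = (0.65)(0.80) − (-0.25)(-0.40) = 0.4200
  C_23 = −[(0.65)(-0.10) − (-0.45)(-0.40)] = 0.2450
  C_31 = (-0.45)(-0.30) − (-0.25)(1.00) = 0.3850
  C_32 = −[(0.65)(-0.30) − (-0.25)(-0.10)] = 0.2200
  C_33 = (0.65)(1.00) − (-0.45)(-0.10) = 0.6050
det(I−A) = Σ_j (I−A)_1j·C_1j = (0.65)(0.7700) + (-0.45)(0.2000) + (-0.25)(0.4100) = 0.3080
adj(I−A) = Cᵀ =
  [ 0.7700   0.3850   0.3850]
  [ 0.2000   0.4200   0.2200]
  [ 0.4100   0.2450   0.6050]
(I − A)⁻¹ = adj(I−A) / det(I−A) ≈
  [   2.5000     1.2500     1.2500]
  [   0.6494     1.3636     0.7143]
  [   1.3312     0.7955     1.9643]
x = (I − A)⁻¹ d = adj(I−A)·d / det(I−A), with det(I−A) = 0.3080:
  x_1 = (0.7700·160 + 0.3850·170 + 0.3850·150) / 0.3080 = 246.40 / 0.3080 = 800.00
  x_2 = (0.2000·160 + 0.4200·170 + 0.2200·150) / 0.3080 = 136.40 / 0.3080 ≈ 442.86
  x_3 = (0.4100·160 + 0.2450·170 + 0.6050·150) / 0.3080 = 198.00 / 0.3080 ≈ 642.86

x_1 = 800.00, x_2 = 442.86, x_3 = 642.86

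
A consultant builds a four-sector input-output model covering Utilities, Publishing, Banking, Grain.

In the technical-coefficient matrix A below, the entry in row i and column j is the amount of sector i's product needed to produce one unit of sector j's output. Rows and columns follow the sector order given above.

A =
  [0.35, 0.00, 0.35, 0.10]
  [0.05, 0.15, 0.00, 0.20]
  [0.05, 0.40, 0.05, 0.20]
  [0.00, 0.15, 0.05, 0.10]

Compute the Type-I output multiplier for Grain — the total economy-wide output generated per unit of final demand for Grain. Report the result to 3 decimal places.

I − A =
  [   0.65     0.00    -0.35    -0.10]
  [  -0.05     0.85     0.00    -0.20]
  [  -0.05    -0.40     0.95    -0.20]
  [   0.00    -0.15    -0.05     0.90]
Compute the cofactors C_ij = (−1)^(i+j)·(3×3 minor ij) of I−A; the adjugate is their transpose:
adj(I−A) = Cᵀ =
  [ 0.68575   0.15275   0.26150   0.16825]
  [ 0.04275   0.53325   0.02250   0.12825]
  [ 0.05625   0.25425   0.47700   0.16875]
  [ 0.01025   0.10300   0.03025   0.50300]
det(I−A) = Σ_j (I−A)_1j·C_1j = (0.65)(0.68575) + (0.00)(0.04275) + (-0.35)(0.05625) + (-0.10)(0.01025) = 0.425025
(I − A)⁻¹ = adj(I−A) / det(I−A) ≈
  [   1.6134     0.3594     0.6153     0.3959]
  [   0.1006     1.2546     0.0529     0.3017]
  [   0.1323     0.5982     1.1223     0.3970]
  [   0.0241     0.2423     0.0712     1.1835]
The output multiplier for sector j is the column-j sum of the Leontief inverse (I − A)⁻¹ = adj(I−A) / det(I−A).
Column G of adj(I−A): (0.16825, 0.12825, 0.16875, 0.50300); det(I−A) = 0.425025.
m_G = (0.16825 + 0.12825 + 0.16875 + 0.50300) / 0.425025 = 0.96825 / 0.425025 ≈ 2.278.

m_G = 2.278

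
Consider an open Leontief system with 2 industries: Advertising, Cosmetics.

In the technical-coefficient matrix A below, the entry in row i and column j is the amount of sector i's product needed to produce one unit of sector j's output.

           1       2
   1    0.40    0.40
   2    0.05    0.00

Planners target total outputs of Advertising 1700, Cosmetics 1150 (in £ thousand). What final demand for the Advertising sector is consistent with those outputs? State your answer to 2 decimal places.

d_1 = 560.00

I − A =
  [   0.60    -0.40]
  [  -0.05     1.00]
d = (I − A) x:
  d_1 = (+0.60)·1700 + (-0.40)·1150 = 560.00
  d_2 = (-0.05)·1700 + (+1.00)·1150 = 1065.00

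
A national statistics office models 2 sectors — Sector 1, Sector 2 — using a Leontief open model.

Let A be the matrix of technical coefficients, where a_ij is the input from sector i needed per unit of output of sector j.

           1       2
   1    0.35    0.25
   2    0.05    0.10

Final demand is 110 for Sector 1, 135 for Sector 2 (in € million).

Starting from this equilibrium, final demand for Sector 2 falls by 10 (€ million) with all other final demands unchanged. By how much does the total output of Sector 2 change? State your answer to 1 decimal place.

I − A =
  [   0.65    -0.25]
  [  -0.05     0.90]
det(I−A) = (0.65)(0.90) − (-0.25)(-0.05) = 0.5725
adj(I−A) = [[0.90, 0.25], [0.05, 0.65]]
(I − A)⁻¹ = adj(I−A) / det(I−A) ≈
  [   1.5721     0.4367]
  [   0.0873     1.1354]
Δx = (I − A)⁻¹ Δd with Δd having -10 in the Sector 2 component and 0 elsewhere.
So Δx_2 = L_22 · (-10), where L_22 = adj(I−A)_22 / det(I−A) = 0.65 / 0.5725.
Δx_2 = 0.65 × (-10) / 0.5725 = -6.50 / 0.5725 ≈ -11.4.

Δx_2 = -11.4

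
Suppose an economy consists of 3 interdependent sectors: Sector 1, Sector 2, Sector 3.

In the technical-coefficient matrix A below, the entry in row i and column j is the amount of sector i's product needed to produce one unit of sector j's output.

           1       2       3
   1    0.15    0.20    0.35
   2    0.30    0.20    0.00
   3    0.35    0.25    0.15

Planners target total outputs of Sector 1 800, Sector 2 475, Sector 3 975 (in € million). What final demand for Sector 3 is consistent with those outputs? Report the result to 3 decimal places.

I − A =
  [   0.85    -0.20    -0.35]
  [  -0.30     0.80     0.00]
  [  -0.35    -0.25     0.85]
d = (I − A) x:
  d_1 = (+0.85)·800 + (-0.20)·475 + (-0.35)·975 = 243.750
  d_2 = (-0.30)·800 + (+0.80)·475 + (+0.00)·975 = 140.000
  d_3 = (-0.35)·800 + (-0.25)·475 + (+0.85)·975 = 430.000

d_3 = 430.000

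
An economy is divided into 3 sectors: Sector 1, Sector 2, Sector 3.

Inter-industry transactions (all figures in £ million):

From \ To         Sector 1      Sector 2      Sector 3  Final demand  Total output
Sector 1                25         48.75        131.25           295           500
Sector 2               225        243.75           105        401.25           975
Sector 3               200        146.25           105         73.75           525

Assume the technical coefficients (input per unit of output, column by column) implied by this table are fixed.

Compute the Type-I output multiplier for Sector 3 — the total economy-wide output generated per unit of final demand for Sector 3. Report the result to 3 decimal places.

m_3 = 2.783

Technical coefficients a_ij = z_ij / X_j:
  a_11 = 25/500 = 0.05, a_21 = 225/500 = 0.45, a_31 = 200/500 = 0.40
  a_12 = 48.75/975 = 0.05, a_22 = 243.75/975 = 0.25, a_32 = 146.25/975 = 0.15
  a_13 = 131.25/525 = 0.25, a_23 = 105/525 = 0.20, a_33 = 105/525 = 0.20
I − A =
  [   0.95    -0.05    -0.25]
  [  -0.45     0.75    -0.20]
  [  -0.40    -0.15     0.80]
Cofactors of I−A, C_ij = (−1)^(i+j)·(minor ij) (rows/columns in the sector order above):
  C_11 = (0.75)(0.80) − (-0.20)(-0.15) = 0.5700
  C_12 = −[(-0.45)(0.80) − (-0.20)(-0.40)] = 0.4400
  C_13 = (-0.45)(-0.15) − (0.75)(-0.40) = 0.3675
  C_21 = −[(-0.05)(0.80) − (-0.25)(-0.15)] = 0.0775
  C_22 = (0.95)(0.80) − (-0.25)(-0.40) = 0.6600
  C_23 = −[(0.95)(-0.15) − (-0.05)(-0.40)] = 0.1625
  C_31 = (-0.05)(-0.20) − (-0.25)(0.75) = 0.1975
  C_32 = −[(0.95)(-0.20) − (-0.25)(-0.45)] = 0.3025
  C_33 = (0.95)(0.75) − (-0.05)(-0.45) = 0.6900
det(I−A) = Σ_j (I−A)_1j·C_1j = (0.95)(0.5700) + (-0.05)(0.4400) + (-0.25)(0.3675) = 0.427625
adj(I−A) = Cᵀ =
  [ 0.5700   0.0775   0.1975]
  [ 0.4400   0.6600   0.3025]
  [ 0.3675   0.1625   0.6900]
(I − A)⁻¹ = adj(I−A) / det(I−A) ≈
  [   1.3329     0.1812     0.4619]
  [   1.0289     1.5434     0.7074]
  [   0.8594     0.3800     1.6136]
The output multiplier for sector j is the column-j sum of the Leontief inverse (I − A)⁻¹ = adj(I−A) / det(I−A).
Column 3 of adj(I−A): (0.1975, 0.3025, 0.6900); det(I−A) = 0.427625.
m_3 = (0.1975 + 0.3025 + 0.6900) / 0.427625 = 1.19 / 0.427625 ≈ 2.783.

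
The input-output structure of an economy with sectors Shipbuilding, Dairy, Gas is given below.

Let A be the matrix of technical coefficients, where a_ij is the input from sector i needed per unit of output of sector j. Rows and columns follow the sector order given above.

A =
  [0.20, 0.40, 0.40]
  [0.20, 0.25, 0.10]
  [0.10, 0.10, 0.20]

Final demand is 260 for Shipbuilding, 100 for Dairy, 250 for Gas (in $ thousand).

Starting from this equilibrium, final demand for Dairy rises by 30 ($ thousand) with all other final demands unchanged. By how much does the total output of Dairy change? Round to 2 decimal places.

I − A =
  [   0.80    -0.40    -0.40]
  [  -0.20     0.75    -0.10]
  [  -0.10    -0.10     0.80]
Cofactors of I−A, C_ij = (−1)^(i+j)·(minor ij) (rows/columns in the sector order above):
  C_11 = (0.75)(0.80) − (-0.10)(-0.10) = 0.5900
  C_12 = −[(-0.20)(0.80) − (-0.10)(-0.10)] = 0.1700
  C_13 = (-0.20)(-0.10) − (0.75)(-0.10) = 0.0950
  C_21 = −[(-0.40)(0.80) − (-0.40)(-0.10)] = 0.3600
  C_22 = (0.80)(0.80) − (-0.40)(-0.10) = 0.6000
  C_23 = −[(0.80)(-0.10) − (-0.40)(-0.10)] = 0.1200
  C_31 = (-0.40)(-0.10) − (-0.40)(0.75) = 0.3400
  C_32 = −[(0.80)(-0.10) − (-0.40)(-0.20)] = 0.1600
  C_33 = (0.80)(0.75) − (-0.40)(-0.20) = 0.5200
det(I−A) = Σ_j (I−A)_1j·C_1j = (0.80)(0.5900) + (-0.40)(0.1700) + (-0.40)(0.0950) = 0.3660
adj(I−A) = Cᵀ =
  [ 0.5900   0.3600   0.3400]
  [ 0.1700   0.6000   0.1600]
  [ 0.0950   0.1200   0.5200]
(I − A)⁻¹ = adj(I−A) / det(I−A) ≈
  [   1.6120     0.9836     0.9290]
  [   0.4645     1.6393     0.4372]
  [   0.2596     0.3279     1.4208]
Δx = (I − A)⁻¹ Δd with Δd having +30 in the Dairy component and 0 elsewhere.
So Δx_2 = L_22 · (+30), where L_22 = adj(I−A)_22 / det(I−A) = 0.6000 / 0.3660.
Δx_2 = 0.6000 × (+30) / 0.3660 = 18.00 / 0.3660 ≈ 49.18.

Δx_2 = 49.18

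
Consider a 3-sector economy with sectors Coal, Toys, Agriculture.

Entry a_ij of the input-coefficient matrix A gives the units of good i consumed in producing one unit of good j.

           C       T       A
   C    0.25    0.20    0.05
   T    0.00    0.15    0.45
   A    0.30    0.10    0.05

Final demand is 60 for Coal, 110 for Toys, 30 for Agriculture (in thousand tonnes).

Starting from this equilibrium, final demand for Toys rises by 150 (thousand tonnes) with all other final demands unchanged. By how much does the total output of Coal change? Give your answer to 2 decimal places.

Δx_C = 54.97

I − A =
  [   0.75    -0.20    -0.05]
  [   0.00     0.85    -0.45]
  [  -0.30    -0.10     0.95]
Cofactors of I−A, C_ij = (−1)^(i+j)·(minor ij) (rows/columns in the sector order above):
  C_11 = (0.85)(0.95) − (-0.45)(-0.10) = 0.7625
  C_12 = −[(0.00)(0.95) − (-0.45)(-0.30)] = 0.1350
  C_13 = (0.00)(-0.10) − (0.85)(-0.30) = 0.2550
  C_21 = −[(-0.20)(0.95) − (-0.05)(-0.10)] = 0.1950
  C_22 = (0.75)(0.95) − (-0.05)(-0.30) = 0.6975
  C_23 = −[(0.75)(-0.10) − (-0.20)(-0.30)] = 0.1350
  C_31 = (-0.20)(-0.45) − (-0.05)(0.85) = 0.1325
  C_32 = −[(0.75)(-0.45) − (-0.05)(0.00)] = 0.3375
  C_33 = (0.75)(0.85) − (-0.20)(0.00) = 0.6375
det(I−A) = Σ_j (I−A)_1j·C_1j = (0.75)(0.7625) + (-0.20)(0.1350) + (-0.05)(0.2550) = 0.532125
adj(I−A) = Cᵀ =
  [ 0.7625   0.1950   0.1325]
  [ 0.1350   0.6975   0.3375]
  [ 0.2550   0.1350   0.6375]
(I − A)⁻¹ = adj(I−A) / det(I−A) ≈
  [   1.4329     0.3665     0.2490]
  [   0.2537     1.3108     0.6342]
  [   0.4792     0.2537     1.1980]
Δx = (I − A)⁻¹ Δd with Δd having +150 in the Toys component and 0 elsewhere.
So Δx_C = L_CT · (+150), where L_CT = adj(I−A)_CT / det(I−A) = 0.1950 / 0.532125.
Δx_C = 0.1950 × (+150) / 0.532125 = 29.25 / 0.532125 ≈ 54.97.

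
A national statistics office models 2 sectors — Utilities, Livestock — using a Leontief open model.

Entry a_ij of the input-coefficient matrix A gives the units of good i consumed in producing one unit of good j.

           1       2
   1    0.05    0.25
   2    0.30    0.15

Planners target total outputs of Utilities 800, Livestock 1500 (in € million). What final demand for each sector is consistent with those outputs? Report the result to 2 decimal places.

d_1 = 385.00, d_2 = 1035.00

I − A =
  [   0.95    -0.25]
  [  -0.30     0.85]
d = (I − A) x:
  d_1 = (+0.95)·800 + (-0.25)·1500 = 385.00
  d_2 = (-0.30)·800 + (+0.85)·1500 = 1035.00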